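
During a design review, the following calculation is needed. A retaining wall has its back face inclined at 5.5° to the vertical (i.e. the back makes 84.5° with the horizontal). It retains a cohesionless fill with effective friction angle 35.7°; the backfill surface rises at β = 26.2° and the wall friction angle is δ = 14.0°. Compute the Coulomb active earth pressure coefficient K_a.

0.421

K_a = sin²(α+φ) / [sin²α · sin(α−δ) · (1 + √{sin(φ+δ)sin(φ−β) / (sin(α−δ)sin(α+β))})²].
With α = 84.5°, φ = 35.7°, δ = 14.0°, β = 26.2°: K_a = 0.4213.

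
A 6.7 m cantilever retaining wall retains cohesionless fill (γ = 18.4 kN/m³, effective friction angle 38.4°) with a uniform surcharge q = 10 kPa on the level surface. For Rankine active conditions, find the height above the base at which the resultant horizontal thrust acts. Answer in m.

2.39 m

K_a = 0.2337.
Triangular part P₁ = ½K_aγH² = 96.51 at H/3 = 2.233 m; rectangular part P₂ = K_a q H = 15.66 at H/2 = 3.350 m.
ȳ = (P₁·2.233 + P₂·3.350)/(P₁+P₂) = 2.389 m.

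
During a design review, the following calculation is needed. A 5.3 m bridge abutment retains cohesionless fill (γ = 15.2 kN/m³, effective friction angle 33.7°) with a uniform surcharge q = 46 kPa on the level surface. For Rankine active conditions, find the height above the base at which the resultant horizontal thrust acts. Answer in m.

K_a = 0.2863.
Triangular part P₁ = ½K_aγH² = 61.12 at H/3 = 1.767 m; rectangular part P₂ = K_a q H = 69.80 at H/2 = 2.650 m.
ȳ = (P₁·1.767 + P₂·2.650)/(P₁+P₂) = 2.238 m.

2.24 m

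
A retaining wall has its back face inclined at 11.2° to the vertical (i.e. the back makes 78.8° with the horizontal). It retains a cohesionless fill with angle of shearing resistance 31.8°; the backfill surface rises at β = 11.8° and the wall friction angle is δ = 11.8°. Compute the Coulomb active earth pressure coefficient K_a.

0.436

K_a = sin²(α+φ) / [sin²α · sin(α−δ) · (1 + √{sin(φ+δ)sin(φ−β) / (sin(α−δ)sin(α+β))})²].
With α = 78.8°, φ = 31.8°, δ = 11.8°, β = 11.8°: K_a = 0.4360.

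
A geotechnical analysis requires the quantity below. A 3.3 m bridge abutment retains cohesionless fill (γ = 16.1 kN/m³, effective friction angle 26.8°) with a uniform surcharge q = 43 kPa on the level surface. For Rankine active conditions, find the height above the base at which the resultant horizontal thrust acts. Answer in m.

K_a = 0.3785.
Triangular part P₁ = ½K_aγH² = 33.18 at H/3 = 1.100 m; rectangular part P₂ = K_a q H = 53.71 at H/2 = 1.650 m.
ȳ = (P₁·1.100 + P₂·1.650)/(P₁+P₂) = 1.440 m.

1.44 m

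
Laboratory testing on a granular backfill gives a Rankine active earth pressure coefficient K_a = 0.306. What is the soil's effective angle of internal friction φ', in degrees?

32.1°

K_a = tan²(45° − φ/2) ⇒ 45° − φ/2 = arctan(√0.306) = 28.95°.
φ = 2(45° − 28.95°) = 32.10°.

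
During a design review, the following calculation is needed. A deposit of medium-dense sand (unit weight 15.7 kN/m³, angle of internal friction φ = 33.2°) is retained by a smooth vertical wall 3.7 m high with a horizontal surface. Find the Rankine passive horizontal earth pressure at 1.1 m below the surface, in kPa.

K_p = (1 + sin φ)/(1 − sin φ) = 3.421.
σ_h = K_p γ z = 3.421 × 15.7 × 1.1 = 59.07 kPa.

59.1 kPa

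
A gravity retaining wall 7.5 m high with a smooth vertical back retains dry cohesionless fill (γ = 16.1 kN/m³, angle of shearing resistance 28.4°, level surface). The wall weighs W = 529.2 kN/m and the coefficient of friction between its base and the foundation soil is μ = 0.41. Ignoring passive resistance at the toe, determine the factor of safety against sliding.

K_a = tan²(45° − 28.4°/2) = 0.3554.
P_a = ½K_aγH² = 0.5×0.3554×16.1×7.5² = 160.9 kN/m, acting at H/3 = 2.500 m above the base.
FS_sliding = μW / P_a = 0.41×529.2 / 160.9 = 1.348.

1.35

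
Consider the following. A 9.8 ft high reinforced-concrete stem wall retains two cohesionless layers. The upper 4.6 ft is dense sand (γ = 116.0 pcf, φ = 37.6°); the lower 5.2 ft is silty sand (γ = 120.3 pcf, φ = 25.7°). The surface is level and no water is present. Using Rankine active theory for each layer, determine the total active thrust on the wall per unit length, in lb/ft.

K_a1 = tan²(45°−37.6°/2) = 0.2421; K_a2 = tan²(45°−25.7°/2) = 0.3950.
Layer 1: σ at base = K_a1 γ₁ h₁ = 129.2 psf; P₁ = ½×129.2×4.6 = 297.2.
Layer 2: σ_v at top = γ₁h₁ = 533.6; σ_h top = K_a2×533.6 = 210.8; σ_h base = K_a2×(533.6+120.3×5.2) = 457.9.
P₂ = ½(210.8+457.9)×5.2 = 1739. Total P_a = 297.2+1739 = 2036 lb/ft.

2040 lb/ft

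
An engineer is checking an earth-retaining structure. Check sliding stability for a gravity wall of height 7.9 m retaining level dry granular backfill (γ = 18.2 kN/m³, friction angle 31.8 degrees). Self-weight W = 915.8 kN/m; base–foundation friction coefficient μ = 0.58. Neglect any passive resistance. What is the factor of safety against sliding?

K_a = tan²(45° − 31.8°/2) = 0.3098.
P_a = ½K_aγH² = 0.5×0.3098×18.2×7.9² = 175.9 kN/m, acting at H/3 = 2.633 m above the base.
FS_sliding = μW / P_a = 0.58×915.8 / 175.9 = 3.019.

3.02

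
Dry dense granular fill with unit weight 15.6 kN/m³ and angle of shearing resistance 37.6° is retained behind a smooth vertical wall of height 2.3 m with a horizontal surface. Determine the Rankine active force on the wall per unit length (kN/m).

9.99 kN/m

K_a = tan²(45° − φ/2) = 0.2421.
P_a = ½ K_a γ H² = 0.5 × 0.2421 × 15.6 × 2.3² = 9.991 kN/m.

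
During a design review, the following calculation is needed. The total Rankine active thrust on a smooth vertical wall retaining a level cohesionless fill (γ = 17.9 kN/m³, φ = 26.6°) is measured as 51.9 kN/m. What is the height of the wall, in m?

K_a = 0.3814. P_a = ½ K_a γ H² ⇒ H = √(2P_a/(K_a γ)).
H = √(2×51.9/(0.3814×17.9)) = 3.899 m.

3.90 m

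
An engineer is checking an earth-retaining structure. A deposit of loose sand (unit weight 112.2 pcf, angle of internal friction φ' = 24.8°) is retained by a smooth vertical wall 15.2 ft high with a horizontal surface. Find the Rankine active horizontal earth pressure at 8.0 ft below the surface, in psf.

K_a = (1 − sin φ)/(1 + sin φ) = 0.4090.
σ_h = K_a γ z = 0.4090 × 112.2 × 8.0 = 367.1 psf.

367 psf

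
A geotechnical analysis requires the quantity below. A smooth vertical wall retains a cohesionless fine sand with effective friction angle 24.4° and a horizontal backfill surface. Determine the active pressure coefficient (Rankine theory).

0.415

K_a = tan²(45° − φ/2) = tan²(32.80°) = 0.4153.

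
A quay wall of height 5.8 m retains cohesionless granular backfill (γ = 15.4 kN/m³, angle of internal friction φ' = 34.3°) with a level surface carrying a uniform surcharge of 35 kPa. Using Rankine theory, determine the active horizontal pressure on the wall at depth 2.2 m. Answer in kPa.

19.2 kPa

K_a = (1 − sin φ)/(1 + sin φ) = 0.2792.
σ_v = γz + q = 15.4 × 2.2 + 35 = 68.88 kPa.
σ_h = K_a σ_v = 0.2792 × 68.88 = 19.23 kPa.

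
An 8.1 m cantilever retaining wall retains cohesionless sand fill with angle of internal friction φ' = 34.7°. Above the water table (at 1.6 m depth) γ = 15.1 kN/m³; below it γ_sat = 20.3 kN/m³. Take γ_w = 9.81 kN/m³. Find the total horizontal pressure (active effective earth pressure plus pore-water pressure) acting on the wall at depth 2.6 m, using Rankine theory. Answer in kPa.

K_a = (1 − sin φ)/(1 + sin φ) = 0.2745.
γ' = 20.3 − 9.81 = 10.49 kN/m³.
Effective vertical stress at 2.6 m: σ'_v = 15.1×1.6 + 10.49×1.00 = 34.65 kPa.
σ'_h = K_a σ'_v = 0.2745 × 34.65 = 9.510 kPa; u = γ_w × 1.00 = 9.810 kPa.
Total σ_h = 9.510 + 9.810 = 19.32 kPa.

19.3 kPa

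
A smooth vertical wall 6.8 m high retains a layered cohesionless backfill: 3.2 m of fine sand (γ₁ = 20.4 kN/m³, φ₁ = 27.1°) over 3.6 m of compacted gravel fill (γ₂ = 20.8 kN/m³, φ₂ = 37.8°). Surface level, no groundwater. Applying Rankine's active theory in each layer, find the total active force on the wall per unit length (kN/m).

128 kN/m

K_a1 = tan²(45°−27.1°/2) = 0.3741; K_a2 = tan²(45°−37.8°/2) = 0.2400.
Layer 1: σ at base = K_a1 γ₁ h₁ = 24.42 kPa; P₁ = ½×24.42×3.2 = 39.07.
Layer 2: σ_v at top = γ₁h₁ = 65.28; σ_h top = K_a2×65.28 = 15.67; σ_h base = K_a2×(65.28+20.8×3.6) = 33.64.
P₂ = ½(15.67+33.64)×3.6 = 88.75. Total P_a = 39.07+88.75 = 127.8 kN/m.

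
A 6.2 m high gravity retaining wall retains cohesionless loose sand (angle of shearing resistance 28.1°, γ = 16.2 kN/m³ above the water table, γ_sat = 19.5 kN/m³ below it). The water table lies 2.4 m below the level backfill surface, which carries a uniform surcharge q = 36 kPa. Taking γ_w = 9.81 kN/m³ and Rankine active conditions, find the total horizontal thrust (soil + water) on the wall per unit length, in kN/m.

K_a = tan²(45° − φ/2) = 0.3596.
γ' = 19.5 − 9.81 = 9.690 kN/m³. h₂ = H − d_w = 3.8 m.
σ'_h: at surface K_a·q = 12.95; at WT K_a(q+γd_w) = 26.93; at base K_a(q+γd_w+γ'h₂) = 40.17 kPa.
P₁ = ½(12.95+26.93)×2.4 = 47.85; P₂ = ½(26.93+40.17)×3.8 = 127.5; P_w = ½γ_w h₂² = 70.83.
Total = 47.85+127.5+70.83 = 246.2 kN/m.

246 kN/m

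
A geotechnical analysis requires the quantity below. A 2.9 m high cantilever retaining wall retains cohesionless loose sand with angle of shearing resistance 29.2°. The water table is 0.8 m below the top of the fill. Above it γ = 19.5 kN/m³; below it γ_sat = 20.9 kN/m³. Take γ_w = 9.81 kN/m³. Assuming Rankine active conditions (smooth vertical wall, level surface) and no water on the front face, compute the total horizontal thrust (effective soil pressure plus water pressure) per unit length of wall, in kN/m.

K_a = tan²(45° − φ/2) = 0.3442.
γ' = 20.9 − 9.81 = 11.09 kN/m³. Depth below WT = 2.1 m.
σ'_h at WT = K_a γ d_w = 5.370 kPa; at base = 5.370 + K_a γ' × 2.1 = 13.39 kPa.
P₁ (0–0.8 m) = ½×5.370×0.8 = 2.148. P₂ (0.8–2.9 m) = ½(5.370+13.39)×2.1 = 19.69.
P_w = ½ γ_w h₂² = 0.5×9.81×2.1² = 21.63. Total = 2.148+19.69+21.63 = 43.47 kN/m.

43.5 kN/m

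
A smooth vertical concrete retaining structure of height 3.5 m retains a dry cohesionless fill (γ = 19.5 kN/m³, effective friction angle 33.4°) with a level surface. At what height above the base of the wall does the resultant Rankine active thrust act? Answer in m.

1.17 m

K_a = 0.2899.
The pressure distribution is triangular, so the resultant acts at H/3 above the base = 3.5/3 = 1.167 m.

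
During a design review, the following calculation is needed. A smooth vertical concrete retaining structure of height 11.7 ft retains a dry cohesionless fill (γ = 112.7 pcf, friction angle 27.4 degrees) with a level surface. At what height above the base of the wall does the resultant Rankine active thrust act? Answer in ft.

K_a = 0.3697.
The pressure distribution is triangular, so the resultant acts at H/3 above the base = 11.7/3 = 3.900 ft.

3.90 ft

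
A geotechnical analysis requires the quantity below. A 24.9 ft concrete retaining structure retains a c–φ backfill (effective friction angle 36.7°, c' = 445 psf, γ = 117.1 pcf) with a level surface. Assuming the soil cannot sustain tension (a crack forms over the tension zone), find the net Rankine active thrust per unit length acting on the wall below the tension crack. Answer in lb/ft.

1400 lb/ft

K_a = 0.2519; √K_a = 0.5019.
Tension-crack depth z_c = 2c/(γ√K_a) = 2×445/(117.1×0.5019) = 15.14 ft.
σ_a at base = K_a γ H − 2c√K_a = 0.2519×117.1×24.9 − 2×445×0.5019 = 287.7 psf.
P_a = ½ × 287.7 × (H − z_c) = 0.5×287.7×9.755 = 1403 lb/ft.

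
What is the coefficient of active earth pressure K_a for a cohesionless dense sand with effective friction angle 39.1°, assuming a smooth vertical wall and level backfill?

0.226

K_a = tan²(45° − φ/2) = tan²(25.45°) = 0.2265.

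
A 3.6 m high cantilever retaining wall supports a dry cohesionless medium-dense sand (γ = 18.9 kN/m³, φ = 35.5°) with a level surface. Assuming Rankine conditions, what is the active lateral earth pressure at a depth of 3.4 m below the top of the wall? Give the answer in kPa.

17.0 kPa

K_a = (1 − sin φ)/(1 + sin φ) = 0.2653.
σ_h = K_a γ z = 0.2653 × 18.9 × 3.4 = 17.05 kPa.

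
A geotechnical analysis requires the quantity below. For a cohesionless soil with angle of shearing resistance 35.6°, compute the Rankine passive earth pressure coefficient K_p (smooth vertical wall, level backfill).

K_p = (1 + sin φ)/(1 − sin φ) = tan²(45° + 35.6°/2) = 3.786.

3.79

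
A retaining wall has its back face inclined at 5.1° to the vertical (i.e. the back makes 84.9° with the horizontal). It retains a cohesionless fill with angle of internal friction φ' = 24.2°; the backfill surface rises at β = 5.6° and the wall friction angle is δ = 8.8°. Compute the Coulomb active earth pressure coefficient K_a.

K_a = sin²(α+φ) / [sin²α · sin(α−δ) · (1 + √{sin(φ+δ)sin(φ−β) / (sin(α−δ)sin(α+β))})²].
With α = 84.9°, φ = 24.2°, δ = 8.8°, β = 5.6°: K_a = 0.4579.

0.458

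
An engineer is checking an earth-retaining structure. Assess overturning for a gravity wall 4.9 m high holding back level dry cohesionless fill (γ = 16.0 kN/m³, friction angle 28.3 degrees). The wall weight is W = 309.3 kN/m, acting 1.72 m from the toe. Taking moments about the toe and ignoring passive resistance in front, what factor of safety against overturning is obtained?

K_a = tan²(45° − 28.3°/2) = 0.3568.
P_a = ½K_aγH² = 0.5×0.3568×16.0×4.9² = 68.53 kN/m, acting at H/3 = 1.633 m above the base.
Overturning moment M_o = P_a × H/3 = 68.53 × 1.633 = 111.9.
Resisting moment M_r = W × 1.72 = 309.3 × 1.72 = 532.0.
FS_overturning = M_r/M_o = 532.0/111.9 = 4.753.

4.75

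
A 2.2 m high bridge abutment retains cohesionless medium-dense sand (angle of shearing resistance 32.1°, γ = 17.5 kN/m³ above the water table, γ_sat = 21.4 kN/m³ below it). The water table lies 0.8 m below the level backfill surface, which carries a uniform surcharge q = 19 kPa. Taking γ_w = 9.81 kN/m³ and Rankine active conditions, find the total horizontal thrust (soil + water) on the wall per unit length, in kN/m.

33.6 kN/m

K_a = tan²(45° − φ/2) = 0.3060.
γ' = 21.4 − 9.81 = 11.59 kN/m³. h₂ = H − d_w = 1.4 m.
σ'_h: at surface K_a·q = 5.814; at WT K_a(q+γd_w) = 10.10; at base K_a(q+γd_w+γ'h₂) = 15.06 kPa.
P₁ = ½(5.814+10.10)×0.8 = 6.365; P₂ = ½(10.10+15.06)×1.4 = 17.61; P_w = ½γ_w h₂² = 9.614.
Total = 6.365+17.61+9.614 = 33.59 kN/m.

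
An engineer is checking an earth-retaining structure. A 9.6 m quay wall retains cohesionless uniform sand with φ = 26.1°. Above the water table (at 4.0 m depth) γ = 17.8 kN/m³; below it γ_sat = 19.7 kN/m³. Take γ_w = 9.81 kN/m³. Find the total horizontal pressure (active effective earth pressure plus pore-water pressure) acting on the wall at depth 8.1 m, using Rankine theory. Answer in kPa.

83.7 kPa

K_a = (1 − sin φ)/(1 + sin φ) = 0.3889.
γ' = 19.7 − 9.81 = 9.890 kN/m³.
Effective vertical stress at 8.1 m: σ'_v = 17.8×4.0 + 9.890×4.10 = 111.7 kPa.
σ'_h = K_a σ'_v = 0.3889 × 111.7 = 43.46 kPa; u = γ_w × 4.10 = 40.22 kPa.
Total σ_h = 43.46 + 40.22 = 83.69 kPa.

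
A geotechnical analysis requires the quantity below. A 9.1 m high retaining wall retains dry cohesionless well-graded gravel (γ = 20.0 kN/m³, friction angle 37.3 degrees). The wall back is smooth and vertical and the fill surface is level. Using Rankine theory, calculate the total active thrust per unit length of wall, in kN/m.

203 kN/m

K_a = tan²(45° − φ/2) = 0.2453.
P_a = ½ K_a γ H² = 0.5 × 0.2453 × 20.0 × 9.1² = 203.2 kN/m.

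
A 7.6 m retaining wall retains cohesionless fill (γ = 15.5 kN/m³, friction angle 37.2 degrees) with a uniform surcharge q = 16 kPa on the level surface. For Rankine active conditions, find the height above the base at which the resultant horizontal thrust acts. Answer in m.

2.80 m

K_a = 0.2464.
Triangular part P₁ = ½K_aγH² = 110.3 at H/3 = 2.533 m; rectangular part P₂ = K_a q H = 29.96 at H/2 = 3.800 m.
ȳ = (P₁·2.533 + P₂·3.800)/(P₁+P₂) = 2.804 m.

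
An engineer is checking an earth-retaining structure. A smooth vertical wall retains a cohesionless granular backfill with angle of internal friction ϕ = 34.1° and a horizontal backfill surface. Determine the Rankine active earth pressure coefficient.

0.282

K_a = (1 − sin φ)/(1 + sin φ) = (1 − sin 34.1°)/(1 + sin 34.1°) = 0.2815.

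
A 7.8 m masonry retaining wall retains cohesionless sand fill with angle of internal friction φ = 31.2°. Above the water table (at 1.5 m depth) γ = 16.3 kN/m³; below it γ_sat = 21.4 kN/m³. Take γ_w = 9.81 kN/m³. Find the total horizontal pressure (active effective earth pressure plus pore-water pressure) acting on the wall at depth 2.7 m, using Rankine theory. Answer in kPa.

24.0 kPa

K_a = (1 − sin φ)/(1 + sin φ) = 0.3175.
γ' = 21.4 − 9.81 = 11.59 kN/m³.
Effective vertical stress at 2.7 m: σ'_v = 16.3×1.5 + 11.59×1.20 = 38.36 kPa.
σ'_h = K_a σ'_v = 0.3175 × 38.36 = 12.18 kPa; u = γ_w × 1.20 = 11.77 kPa.
Total σ_h = 12.18 + 11.77 = 23.95 kPa.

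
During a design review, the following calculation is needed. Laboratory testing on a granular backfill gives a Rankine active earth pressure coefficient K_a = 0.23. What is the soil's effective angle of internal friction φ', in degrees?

K_a = tan²(45° − φ/2) ⇒ 45° − φ/2 = arctan(√0.23) = 25.62°.
φ = 2(45° − 25.62°) = 38.76°.

38.8°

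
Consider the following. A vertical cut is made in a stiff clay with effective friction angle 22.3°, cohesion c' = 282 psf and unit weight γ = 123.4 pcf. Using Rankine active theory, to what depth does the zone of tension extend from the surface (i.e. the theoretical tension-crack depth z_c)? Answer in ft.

K_a = tan²(45° − 22.3°/2) = 0.4498; √K_a = 0.6707.
The active pressure is zero where K_a γ z = 2c√K_a, so z_c = 2c/(γ√K_a) = 2×282/(123.4×0.6707) = 6.814 ft.

6.81 ft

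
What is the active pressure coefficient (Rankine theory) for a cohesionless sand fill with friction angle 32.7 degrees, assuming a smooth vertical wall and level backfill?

0.298

K_a = tan²(45° − φ/2) = tan²(28.65°) = 0.2985.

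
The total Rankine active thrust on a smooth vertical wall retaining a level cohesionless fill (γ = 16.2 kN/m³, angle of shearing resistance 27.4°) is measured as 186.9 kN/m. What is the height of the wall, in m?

K_a = 0.3697. P_a = ½ K_a γ H² ⇒ H = √(2P_a/(K_a γ)).
H = √(2×186.9/(0.3697×16.2)) = 7.900 m.

7.90 m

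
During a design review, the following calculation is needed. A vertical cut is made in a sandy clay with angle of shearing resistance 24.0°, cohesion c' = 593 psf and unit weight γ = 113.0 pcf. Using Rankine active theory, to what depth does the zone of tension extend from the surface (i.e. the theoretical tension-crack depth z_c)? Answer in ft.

16.2 ft

K_a = tan²(45° − 24.0°/2) = 0.4217; √K_a = 0.6494.
The active pressure is zero where K_a γ z = 2c√K_a, so z_c = 2c/(γ√K_a) = 2×593/(113.0×0.6494) = 16.16 ft.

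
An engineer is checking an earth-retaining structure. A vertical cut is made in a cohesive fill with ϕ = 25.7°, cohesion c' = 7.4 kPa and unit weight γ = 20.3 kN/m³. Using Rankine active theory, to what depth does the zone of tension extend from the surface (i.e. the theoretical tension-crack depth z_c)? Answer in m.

K_a = tan²(45° − 25.7°/2) = 0.3950; √K_a = 0.6285.
The active pressure is zero where K_a γ z = 2c√K_a, so z_c = 2c/(γ√K_a) = 2×7.4/(20.3×0.6285) = 1.160 m.

1.16 m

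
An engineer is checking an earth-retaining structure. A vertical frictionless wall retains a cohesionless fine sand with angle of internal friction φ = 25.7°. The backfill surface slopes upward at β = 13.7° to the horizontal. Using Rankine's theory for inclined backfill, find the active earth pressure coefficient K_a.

0.443

K_a = cos β · (cos β − √(cos²β − cos²φ)) / (cos β + √(cos²β − cos²φ)).
cos β = 0.9715, cos φ = 0.9011, √(cos²β − cos²φ) = 0.3633.
K_a = 0.9715 × (0.9715 − 0.3633)/(0.9715 + 0.3633) = 0.4427.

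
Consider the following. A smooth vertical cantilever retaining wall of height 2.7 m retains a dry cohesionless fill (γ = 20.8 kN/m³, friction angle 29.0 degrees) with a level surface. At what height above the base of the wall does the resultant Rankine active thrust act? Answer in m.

0.900 m

K_a = 0.3470.
The pressure distribution is triangular, so the resultant acts at H/3 above the base = 2.7/3 = 0.9000 m.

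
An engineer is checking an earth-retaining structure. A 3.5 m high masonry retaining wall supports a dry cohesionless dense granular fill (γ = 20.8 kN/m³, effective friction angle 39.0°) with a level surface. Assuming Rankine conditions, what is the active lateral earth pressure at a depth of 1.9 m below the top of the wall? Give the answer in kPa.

8.99 kPa

K_a = (1 − sin φ)/(1 + sin φ) = 0.2275.
σ_h = K_a γ z = 0.2275 × 20.8 × 1.9 = 8.991 kPa.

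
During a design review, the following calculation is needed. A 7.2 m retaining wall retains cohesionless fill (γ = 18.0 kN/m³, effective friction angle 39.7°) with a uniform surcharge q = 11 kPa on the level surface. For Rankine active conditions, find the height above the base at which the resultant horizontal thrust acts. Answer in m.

K_a = 0.2204.
Triangular part P₁ = ½K_aγH² = 102.8 at H/3 = 2.400 m; rectangular part P₂ = K_a q H = 17.46 at H/2 = 3.600 m.
ȳ = (P₁·2.400 + P₂·3.600)/(P₁+P₂) = 2.574 m.

2.57 m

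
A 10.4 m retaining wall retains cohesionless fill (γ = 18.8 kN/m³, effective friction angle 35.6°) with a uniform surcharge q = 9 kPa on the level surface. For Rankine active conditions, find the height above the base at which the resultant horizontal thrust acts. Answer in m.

3.61 m

K_a = 0.2641.
Triangular part P₁ = ½K_aγH² = 268.5 at H/3 = 3.467 m; rectangular part P₂ = K_a q H = 24.72 at H/2 = 5.200 m.
ȳ = (P₁·3.467 + P₂·5.200)/(P₁+P₂) = 3.613 m.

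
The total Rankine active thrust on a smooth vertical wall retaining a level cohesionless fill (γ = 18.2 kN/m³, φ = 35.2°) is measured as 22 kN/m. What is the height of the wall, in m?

K_a = 0.2687. P_a = ½ K_a γ H² ⇒ H = √(2P_a/(K_a γ)).
H = √(2×22/(0.2687×18.2)) = 3.000 m.

3.00 m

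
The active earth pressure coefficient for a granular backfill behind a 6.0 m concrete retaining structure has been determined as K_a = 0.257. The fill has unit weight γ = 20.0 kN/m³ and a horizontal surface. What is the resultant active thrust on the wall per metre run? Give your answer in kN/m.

92.5 kN/m

P = ½ K_a γ H² = 0.5 × 0.257 × 20.0 × 6.0² = 92.52 kN/m.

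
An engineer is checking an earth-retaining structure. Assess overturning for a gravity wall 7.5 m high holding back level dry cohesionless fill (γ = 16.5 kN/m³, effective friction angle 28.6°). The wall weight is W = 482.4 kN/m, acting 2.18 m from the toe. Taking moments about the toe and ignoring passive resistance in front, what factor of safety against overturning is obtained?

2.57

K_a = tan²(45° − 28.6°/2) = 0.3525.
P_a = ½K_aγH² = 0.5×0.3525×16.5×7.5² = 163.6 kN/m, acting at H/3 = 2.500 m above the base.
Overturning moment M_o = P_a × H/3 = 163.6 × 2.500 = 409.0.
Resisting moment M_r = W × 2.18 = 482.4 × 2.18 = 1052.
FS_overturning = M_r/M_o = 1052/409.0 = 2.571.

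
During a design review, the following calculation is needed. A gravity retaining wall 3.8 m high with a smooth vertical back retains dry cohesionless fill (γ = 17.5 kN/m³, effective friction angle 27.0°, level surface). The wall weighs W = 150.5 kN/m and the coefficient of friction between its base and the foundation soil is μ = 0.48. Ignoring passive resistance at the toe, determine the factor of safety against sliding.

K_a = tan²(45° − 27.0°/2) = 0.3755.
P_a = ½K_aγH² = 0.5×0.3755×17.5×3.8² = 47.45 kN/m, acting at H/3 = 1.267 m above the base.
FS_sliding = μW / P_a = 0.48×150.5 / 47.45 = 1.523.

1.52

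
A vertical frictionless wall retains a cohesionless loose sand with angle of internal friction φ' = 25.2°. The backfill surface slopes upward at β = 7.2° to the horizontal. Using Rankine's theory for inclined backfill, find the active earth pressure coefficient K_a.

K_a = cos β · (cos β − √(cos²β − cos²φ)) / (cos β + √(cos²β − cos²φ)).
cos β = 0.9921, cos φ = 0.9048, √(cos²β − cos²φ) = 0.4069.
K_a = 0.9921 × (0.9921 − 0.4069)/(0.9921 + 0.4069) = 0.4150.

0.415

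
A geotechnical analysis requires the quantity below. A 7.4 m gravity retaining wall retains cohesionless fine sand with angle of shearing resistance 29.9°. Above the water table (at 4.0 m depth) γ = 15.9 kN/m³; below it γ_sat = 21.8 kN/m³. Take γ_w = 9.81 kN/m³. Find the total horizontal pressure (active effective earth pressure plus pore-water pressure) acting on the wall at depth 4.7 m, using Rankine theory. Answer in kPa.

31.0 kPa

K_a = (1 − sin φ)/(1 + sin φ) = 0.3347.
γ' = 21.8 − 9.81 = 11.99 kN/m³.
Effective vertical stress at 4.7 m: σ'_v = 15.9×4.0 + 11.99×0.700 = 71.99 kPa.
σ'_h = K_a σ'_v = 0.3347 × 71.99 = 24.09 kPa; u = γ_w × 0.700 = 6.867 kPa.
Total σ_h = 24.09 + 6.867 = 30.96 kPa.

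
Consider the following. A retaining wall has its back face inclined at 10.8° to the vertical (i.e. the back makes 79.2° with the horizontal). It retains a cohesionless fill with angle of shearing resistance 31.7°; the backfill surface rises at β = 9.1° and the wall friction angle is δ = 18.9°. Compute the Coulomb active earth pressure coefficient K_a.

K_a = sin²(α+φ) / [sin²α · sin(α−δ) · (1 + √{sin(φ+δ)sin(φ−β) / (sin(α−δ)sin(α+β))})²].
With α = 79.2°, φ = 31.7°, δ = 18.9°, β = 9.1°: K_a = 0.4146.

0.415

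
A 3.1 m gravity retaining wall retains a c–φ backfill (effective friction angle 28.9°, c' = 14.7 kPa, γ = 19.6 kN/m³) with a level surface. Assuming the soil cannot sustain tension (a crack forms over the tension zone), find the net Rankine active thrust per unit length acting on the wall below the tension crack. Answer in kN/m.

K_a = 0.3484; √K_a = 0.5902.
Tension-crack depth z_c = 2c/(γ√K_a) = 2×14.7/(19.6×0.5902) = 2.541 m.
σ_a at base = K_a γ H − 2c√K_a = 0.3484×19.6×3.1 − 2×14.7×0.5902 = 3.814 kPa.
P_a = ½ × 3.814 × (H − z_c) = 0.5×3.814×0.5586 = 1.065 kN/m.

1.07 kN/m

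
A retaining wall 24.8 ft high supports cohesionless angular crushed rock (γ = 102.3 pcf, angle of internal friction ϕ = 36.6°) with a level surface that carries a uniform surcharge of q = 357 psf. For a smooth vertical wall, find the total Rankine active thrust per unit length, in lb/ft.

K_a = tan²(45° − φ/2) = 0.2530.
Soil triangle: ½ K_a γ H² = 0.5×0.2530×102.3×24.8² = 7958 lb/ft.
Surcharge rectangle: K_a q H = 0.2530×357×24.8 = 2240 lb/ft.
Total = 7958 + 2240 = 10200 lb/ft.

10200 lb/ft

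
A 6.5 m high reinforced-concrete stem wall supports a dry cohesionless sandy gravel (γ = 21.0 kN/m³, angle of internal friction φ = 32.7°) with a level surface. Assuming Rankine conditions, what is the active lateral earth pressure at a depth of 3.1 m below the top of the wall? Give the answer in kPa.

K_a = (1 − sin φ)/(1 + sin φ) = 0.2985.
σ_h = K_a γ z = 0.2985 × 21.0 × 3.1 = 19.43 kPa.

19.4 kPa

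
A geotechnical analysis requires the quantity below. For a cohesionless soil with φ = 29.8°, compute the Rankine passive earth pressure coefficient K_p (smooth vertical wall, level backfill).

2.98

K_p = (1 + sin φ)/(1 − sin φ) = tan²(45° + 29.8°/2) = 2.976.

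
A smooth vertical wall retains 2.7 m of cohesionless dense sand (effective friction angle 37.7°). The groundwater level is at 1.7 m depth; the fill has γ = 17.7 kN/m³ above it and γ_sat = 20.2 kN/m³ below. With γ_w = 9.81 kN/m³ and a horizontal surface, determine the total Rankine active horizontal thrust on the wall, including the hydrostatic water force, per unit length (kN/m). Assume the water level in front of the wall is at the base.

K_a = tan²(45° − φ/2) = 0.2411.
γ' = 20.2 − 9.81 = 10.39 kN/m³. Depth below WT = 1.0 m.
σ'_h at WT = K_a γ d_w = 7.253 kPa; at base = 7.253 + K_a γ' × 1.0 = 9.758 kPa.
P₁ (0–1.7 m) = ½×7.253×1.7 = 6.165. P₂ (1.7–2.7 m) = ½(7.253+9.758)×1.0 = 8.506.
P_w = ½ γ_w h₂² = 0.5×9.81×1.0² = 4.905. Total = 6.165+8.506+4.905 = 19.58 kN/m.

19.6 kN/m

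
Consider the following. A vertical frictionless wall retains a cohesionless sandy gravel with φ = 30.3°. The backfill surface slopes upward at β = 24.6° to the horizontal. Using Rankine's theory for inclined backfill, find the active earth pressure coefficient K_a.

K_a = cos β · (cos β − √(cos²β − cos²φ)) / (cos β + √(cos²β − cos²φ)).
cos β = 0.9092, cos φ = 0.8634, √(cos²β − cos²φ) = 0.2851.
K_a = 0.9092 × (0.9092 − 0.2851)/(0.9092 + 0.2851) = 0.4752.

0.475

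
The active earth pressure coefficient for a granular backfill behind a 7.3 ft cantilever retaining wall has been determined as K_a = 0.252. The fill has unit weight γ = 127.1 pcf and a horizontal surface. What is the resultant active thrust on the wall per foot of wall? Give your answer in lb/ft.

853 lb/ft

P = ½ K_a γ H² = 0.5 × 0.252 × 127.1 × 7.3² = 853.4 lb/ft.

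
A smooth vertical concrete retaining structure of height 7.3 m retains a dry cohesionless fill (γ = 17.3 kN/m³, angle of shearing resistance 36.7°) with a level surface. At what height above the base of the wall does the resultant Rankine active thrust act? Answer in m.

K_a = 0.2519.
The pressure distribution is triangular, so the resultant acts at H/3 above the base = 7.3/3 = 2.433 m.

2.43 m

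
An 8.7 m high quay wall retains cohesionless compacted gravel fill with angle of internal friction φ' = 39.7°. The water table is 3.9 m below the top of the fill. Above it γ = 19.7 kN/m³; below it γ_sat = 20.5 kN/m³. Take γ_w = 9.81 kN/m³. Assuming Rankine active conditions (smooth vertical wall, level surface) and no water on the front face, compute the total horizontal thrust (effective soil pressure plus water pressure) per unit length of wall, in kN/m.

K_a = tan²(45° − φ/2) = 0.2204.
γ' = 20.5 − 9.81 = 10.69 kN/m³. Depth below WT = 4.8 m.
σ'_h at WT = K_a γ d_w = 16.94 kPa; at base = 16.94 + K_a γ' × 4.8 = 28.25 kPa.
P₁ (0–3.9 m) = ½×16.94×3.9 = 33.02. P₂ (3.9–8.7 m) = ½(16.94+28.25)×4.8 = 108.4.
P_w = ½ γ_w h₂² = 0.5×9.81×4.8² = 113.0. Total = 33.02+108.4+113.0 = 254.5 kN/m.

254 kN/m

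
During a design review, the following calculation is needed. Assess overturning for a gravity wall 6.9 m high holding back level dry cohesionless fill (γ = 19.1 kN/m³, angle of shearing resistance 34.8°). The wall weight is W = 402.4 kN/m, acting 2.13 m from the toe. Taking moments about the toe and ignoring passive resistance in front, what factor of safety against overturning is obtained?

K_a = tan²(45° − 34.8°/2) = 0.2733.
P_a = ½K_aγH² = 0.5×0.2733×19.1×6.9² = 124.3 kN/m, acting at H/3 = 2.300 m above the base.
Overturning moment M_o = P_a × H/3 = 124.3 × 2.300 = 285.8.
Resisting moment M_r = W × 2.13 = 402.4 × 2.13 = 857.1.
FS_overturning = M_r/M_o = 857.1/285.8 = 2.999.

3.00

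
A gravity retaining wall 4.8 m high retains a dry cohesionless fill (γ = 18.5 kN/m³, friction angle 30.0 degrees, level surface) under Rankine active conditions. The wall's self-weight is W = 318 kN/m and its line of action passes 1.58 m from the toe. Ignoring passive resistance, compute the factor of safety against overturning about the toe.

K_a = tan²(45° − 30.0°/2) = 0.3333.
P_a = ½K_aγH² = 0.5×0.3333×18.5×4.8² = 71.04 kN/m, acting at H/3 = 1.600 m above the base.
Overturning moment M_o = P_a × H/3 = 71.04 × 1.600 = 113.7.
Resisting moment M_r = W × 1.58 = 318 × 1.58 = 502.4.
FS_overturning = M_r/M_o = 502.4/113.7 = 4.420.

4.42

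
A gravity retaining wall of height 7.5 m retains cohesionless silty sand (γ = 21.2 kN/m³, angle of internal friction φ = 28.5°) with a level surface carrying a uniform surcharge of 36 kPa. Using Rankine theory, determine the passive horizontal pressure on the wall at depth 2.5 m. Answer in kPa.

K_p = (1 + sin φ)/(1 − sin φ) = 2.825.
σ_v = γz + q = 21.2 × 2.5 + 36 = 89.00 kPa.
σ_h = K_p σ_v = 2.825 × 89.00 = 251.4 kPa.

251 kPa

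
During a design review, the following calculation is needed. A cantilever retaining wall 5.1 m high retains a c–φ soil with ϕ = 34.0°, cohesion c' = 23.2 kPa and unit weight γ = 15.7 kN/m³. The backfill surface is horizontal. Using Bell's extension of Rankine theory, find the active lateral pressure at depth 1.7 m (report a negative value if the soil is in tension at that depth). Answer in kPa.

-17.1 kPa

K_a = (1 − sin φ)/(1 + sin φ) = 0.2827.
σ_a = K_a γ z − 2c√K_a = 0.2827×15.7×1.7 − 2×23.2×0.5317 = -17.13 kPa.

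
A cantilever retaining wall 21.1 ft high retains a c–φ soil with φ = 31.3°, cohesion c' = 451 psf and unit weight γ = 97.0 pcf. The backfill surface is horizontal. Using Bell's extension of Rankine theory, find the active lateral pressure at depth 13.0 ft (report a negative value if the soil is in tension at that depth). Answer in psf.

K_a = (1 − sin φ)/(1 + sin φ) = 0.3162.
σ_a = K_a γ z − 2c√K_a = 0.3162×97.0×13.0 − 2×451×0.5623 = -108.5 psf.

-108 psf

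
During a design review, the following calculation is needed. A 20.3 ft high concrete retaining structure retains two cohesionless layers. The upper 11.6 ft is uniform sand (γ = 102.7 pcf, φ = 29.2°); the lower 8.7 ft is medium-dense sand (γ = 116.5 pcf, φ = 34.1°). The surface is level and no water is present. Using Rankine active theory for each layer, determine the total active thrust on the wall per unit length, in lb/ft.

6540 lb/ft

K_a1 = tan²(45°−29.2°/2) = 0.3442; K_a2 = tan²(45°−34.1°/2) = 0.2815.
Layer 1: σ at base = K_a1 γ₁ h₁ = 410.1 psf; P₁ = ½×410.1×11.6 = 2378.
Layer 2: σ_v at top = γ₁h₁ = 1191; σ_h top = K_a2×1191 = 335.4; σ_h base = K_a2×(1191+116.5×8.7) = 620.7.
P₂ = ½(335.4+620.7)×8.7 = 4159. Total P_a = 2378+4159 = 6538 lb/ft.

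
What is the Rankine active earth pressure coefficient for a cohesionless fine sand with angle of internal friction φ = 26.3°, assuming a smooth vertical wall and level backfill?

0.386

K_a = (1 − sin φ)/(1 + sin φ) = (1 − sin 26.3°)/(1 + sin 26.3°) = 0.3859.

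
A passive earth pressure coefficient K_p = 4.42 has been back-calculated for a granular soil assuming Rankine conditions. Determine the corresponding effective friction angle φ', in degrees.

K_p = (1+sin φ)/(1−sin φ) ⇒ sin φ = (K_p − 1)/(K_p + 1) = 0.6310.
φ = arcsin(0.6310) = 39.12°.

39.1°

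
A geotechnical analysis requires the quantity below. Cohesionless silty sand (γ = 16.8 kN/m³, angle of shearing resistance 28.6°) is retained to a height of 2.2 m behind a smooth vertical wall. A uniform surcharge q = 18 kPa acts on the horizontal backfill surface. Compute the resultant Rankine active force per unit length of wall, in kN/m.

K_a = tan²(45° − φ/2) = 0.3525.
Soil triangle: ½ K_a γ H² = 0.5×0.3525×16.8×2.2² = 14.33 kN/m.
Surcharge rectangle: K_a q H = 0.3525×18×2.2 = 13.96 kN/m.
Total = 14.33 + 13.96 = 28.29 kN/m.

28.3 kN/m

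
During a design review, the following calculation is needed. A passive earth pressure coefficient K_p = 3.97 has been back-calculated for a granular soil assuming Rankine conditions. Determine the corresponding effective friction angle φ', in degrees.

K_p = (1+sin φ)/(1−sin φ) ⇒ sin φ = (K_p − 1)/(K_p + 1) = 0.5976.
φ = arcsin(0.5976) = 36.70°.

36.7°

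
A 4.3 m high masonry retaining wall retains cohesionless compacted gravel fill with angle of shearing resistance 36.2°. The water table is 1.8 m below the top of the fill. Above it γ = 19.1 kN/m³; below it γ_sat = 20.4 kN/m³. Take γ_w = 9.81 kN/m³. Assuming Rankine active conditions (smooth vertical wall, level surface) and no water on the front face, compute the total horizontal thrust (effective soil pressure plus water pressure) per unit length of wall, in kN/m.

K_a = tan²(45° − φ/2) = 0.2574.
γ' = 20.4 − 9.81 = 10.59 kN/m³. Depth below WT = 2.5 m.
σ'_h at WT = K_a γ d_w = 8.849 kPa; at base = 8.849 + K_a γ' × 2.5 = 15.66 kPa.
P₁ (0–1.8 m) = ½×8.849×1.8 = 7.964. P₂ (1.8–4.3 m) = ½(8.849+15.66)×2.5 = 30.64.
P_w = ½ γ_w h₂² = 0.5×9.81×2.5² = 30.66. Total = 7.964+30.64+30.66 = 69.26 kN/m.

69.3 kN/m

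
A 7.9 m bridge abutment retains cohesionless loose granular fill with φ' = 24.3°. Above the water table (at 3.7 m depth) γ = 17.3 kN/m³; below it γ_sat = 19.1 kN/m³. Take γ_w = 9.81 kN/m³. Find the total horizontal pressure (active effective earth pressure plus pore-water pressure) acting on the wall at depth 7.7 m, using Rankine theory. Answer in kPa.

K_a = (1 − sin φ)/(1 + sin φ) = 0.4169.
γ' = 19.1 − 9.81 = 9.290 kN/m³.
Effective vertical stress at 7.7 m: σ'_v = 17.3×3.7 + 9.290×4.00 = 101.2 kPa.
σ'_h = K_a σ'_v = 0.4169 × 101.2 = 42.18 kPa; u = γ_w × 4.00 = 39.24 kPa.
Total σ_h = 42.18 + 39.24 = 81.42 kPa.

81.4 kPa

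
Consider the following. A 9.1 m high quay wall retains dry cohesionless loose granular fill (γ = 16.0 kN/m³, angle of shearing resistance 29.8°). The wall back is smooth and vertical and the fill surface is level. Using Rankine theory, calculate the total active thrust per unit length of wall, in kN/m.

223 kN/m

K_a = tan²(45° − φ/2) = 0.3360.
P_a = ½ K_a γ H² = 0.5 × 0.3360 × 16.0 × 9.1² = 222.6 kN/m.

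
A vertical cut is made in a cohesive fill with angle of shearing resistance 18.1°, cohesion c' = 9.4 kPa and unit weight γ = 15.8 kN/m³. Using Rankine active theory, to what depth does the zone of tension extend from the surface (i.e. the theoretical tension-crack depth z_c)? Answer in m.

K_a = tan²(45° − 18.1°/2) = 0.5259; √K_a = 0.7252.
The active pressure is zero where K_a γ z = 2c√K_a, so z_c = 2c/(γ√K_a) = 2×9.4/(15.8×0.7252) = 1.641 m.

1.64 m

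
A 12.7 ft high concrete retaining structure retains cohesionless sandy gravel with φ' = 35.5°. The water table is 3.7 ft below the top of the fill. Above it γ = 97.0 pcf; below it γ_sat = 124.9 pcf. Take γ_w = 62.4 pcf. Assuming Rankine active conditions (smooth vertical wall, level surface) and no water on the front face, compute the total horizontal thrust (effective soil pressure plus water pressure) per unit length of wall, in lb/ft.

4230 lb/ft

K_a = tan²(45° − φ/2) = 0.2653.
γ' = 124.9 − 62.4 = 62.50 pcf. Depth below WT = 9.0 ft.
σ'_h at WT = K_a γ d_w = 95.20 psf; at base = 95.20 + K_a γ' × 9.0 = 244.4 psf.
P₁ (0–3.7 ft) = ½×95.20×3.7 = 176.1. P₂ (3.7–12.7 ft) = ½(95.20+244.4)×9.0 = 1528.
P_w = ½ γ_w h₂² = 0.5×62.4×9.0² = 2527. Total = 176.1+1528+2527 = 4232 lb/ft.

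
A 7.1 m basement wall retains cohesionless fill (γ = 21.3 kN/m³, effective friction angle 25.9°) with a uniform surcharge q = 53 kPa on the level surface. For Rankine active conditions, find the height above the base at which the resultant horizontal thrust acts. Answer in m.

2.85 m

K_a = 0.3920.
Triangular part P₁ = ½K_aγH² = 210.4 at H/3 = 2.367 m; rectangular part P₂ = K_a q H = 147.5 at H/2 = 3.550 m.
ȳ = (P₁·2.367 + P₂·3.550)/(P₁+P₂) = 2.854 m.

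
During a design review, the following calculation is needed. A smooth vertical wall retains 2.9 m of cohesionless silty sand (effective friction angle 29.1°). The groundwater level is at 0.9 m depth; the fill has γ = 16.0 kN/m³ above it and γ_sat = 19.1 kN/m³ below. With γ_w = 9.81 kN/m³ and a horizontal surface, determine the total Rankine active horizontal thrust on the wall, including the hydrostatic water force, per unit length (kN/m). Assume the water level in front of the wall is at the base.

38.2 kN/m

K_a = tan²(45° − φ/2) = 0.3456.
γ' = 19.1 − 9.81 = 9.290 kN/m³. Depth below WT = 2.0 m.
σ'_h at WT = K_a γ d_w = 4.977 kPa; at base = 4.977 + K_a γ' × 2.0 = 11.40 kPa.
P₁ (0–0.9 m) = ½×4.977×0.9 = 2.239. P₂ (0.9–2.9 m) = ½(4.977+11.40)×2.0 = 16.37.
P_w = ½ γ_w h₂² = 0.5×9.81×2.0² = 19.62. Total = 2.239+16.37+19.62 = 38.23 kN/m.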